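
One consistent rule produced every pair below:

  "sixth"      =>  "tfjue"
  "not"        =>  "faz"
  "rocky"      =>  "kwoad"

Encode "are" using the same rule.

qdm

The output letters match the input read backwards, each shifted +12: sixth reversed is htxis. The word is reversed, then every letter is shifted forward by 12.
For are: reverse → era; then shift: e+12=q, r+12=d, a+12=m.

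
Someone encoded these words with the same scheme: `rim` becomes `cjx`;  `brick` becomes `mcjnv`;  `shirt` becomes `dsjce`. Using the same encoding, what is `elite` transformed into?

fwjef

Vowels shift forward by 1 and consonants shift forward by 11.
For elite: e(vowel)+1=f, l(cons)+11=w, i(vowel)+1=j, t(cons)+11=e, e(vowel)+1=f.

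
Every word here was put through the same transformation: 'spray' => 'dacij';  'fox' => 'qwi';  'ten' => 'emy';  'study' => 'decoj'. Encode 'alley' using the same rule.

iwwmj

The shift depends on letter class: consonant s→d is +11, but vowel a→i is +8. The rule splits by letter class: vowels +8, consonants +11.
On alley: a(vowel)+8=i, l(cons)+11=w, l(cons)+11=w, e(vowel)+8=m, y(cons)+11=j.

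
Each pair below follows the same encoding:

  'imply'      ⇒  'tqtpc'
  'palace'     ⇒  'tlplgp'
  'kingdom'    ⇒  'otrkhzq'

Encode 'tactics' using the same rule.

The shift depends on letter class: consonant m→q is +4, but vowel i→t is +11. Vowels shift forward by 11 and consonants shift forward by 4.
On tactics: t(cons)+4=x, a(vowel)+11=l, c(cons)+4=g, t(cons)+4=x, i(vowel)+11=t, c(cons)+4=g, s(cons)+4=w.

xlgxtgw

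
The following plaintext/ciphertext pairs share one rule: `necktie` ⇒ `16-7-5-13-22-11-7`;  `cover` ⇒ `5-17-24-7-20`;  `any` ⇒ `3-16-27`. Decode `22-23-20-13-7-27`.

n is letter #14 and maps to 16: an offset of 2. The number is (letter's place in the alphabet, a=1) + 2.
Decoding 22-23-20-13-7-27: 22→(22−2)÷1=20=t, 23→(23−2)÷1=21=u, 20→(20−2)÷1=18=r, 13→(13−2)÷1=11=k, 7→(7−2)÷1=5=e, 27→(27−2)÷1=25=y.

turkey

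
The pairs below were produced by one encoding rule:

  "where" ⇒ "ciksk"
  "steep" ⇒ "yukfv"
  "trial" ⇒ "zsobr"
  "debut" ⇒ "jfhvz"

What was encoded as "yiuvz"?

Shifts by position in where: pos 0: w→c (+6), pos 1: h→i (+1), pos 2: e→k (+6), pos 3: r→s (+1) — repeating every 2. A repeating key of period 2 is used — shifts +6, +1 over and over.
Undoing it on yiuvz: y−6=s, i−1=h, u−6=o, v−1=u, z−6=t.

shout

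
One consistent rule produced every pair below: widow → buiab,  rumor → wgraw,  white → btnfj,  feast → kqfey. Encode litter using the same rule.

quyfjd

Shifts by position in widow: pos 0: w→b (+5), pos 1: i→u (+12), pos 2: d→i (+5), pos 3: o→a (+12) — repeating every 2. A repeating key of period 2 is used — shifts +5, +12 over and over.
Applying it to litter: l+5=q, i+12=u, t+5=y, t+12=f, e+5=j, r+12=d.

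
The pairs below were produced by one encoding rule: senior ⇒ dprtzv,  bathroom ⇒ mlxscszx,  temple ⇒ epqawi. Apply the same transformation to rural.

cfvlw

A repeating key of period 3 is used — shifts +11, +11, +4 over and over.
On rural: r+11=c, u+11=f, r+4=v, a+11=l, l+11=w.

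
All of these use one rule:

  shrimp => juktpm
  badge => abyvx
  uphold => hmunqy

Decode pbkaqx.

s(18)→j(9) and h(7)→u(20) fit y≡25x+1 (mod 26); the inverse of 25 mod 26 is 25. Each letter's alphabet position (a=0..z=25) is mapped through 25·x+1 mod 26 — an affine cipher.
Decoding pbkaqx: p(15)→25·(15−1)≡12=m; b(1)→25·(1−1)≡0=a; k(10)→25·(10−1)≡17=r; a(0)→25·(0−1)≡1=b; q(16)→25·(16−1)≡11=l; x(23)→25·(23−1)≡4=e (all mod 26).

marble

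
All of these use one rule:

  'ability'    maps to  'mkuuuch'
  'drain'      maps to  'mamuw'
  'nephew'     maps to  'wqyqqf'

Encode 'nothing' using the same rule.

The shift depends on letter class: consonant b→k is +9, but vowel a→m is +12. The rule splits by letter class: vowels +12, consonants +9.
For nothing: n(cons)+9=w, o(vowel)+12=a, t(cons)+9=c, h(cons)+9=q, i(vowel)+12=u, n(cons)+9=w, g(cons)+9=p.

wacquwp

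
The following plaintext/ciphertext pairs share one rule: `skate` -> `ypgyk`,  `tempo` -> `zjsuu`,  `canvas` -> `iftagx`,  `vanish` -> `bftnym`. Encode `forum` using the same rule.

ltxzs

Shifts by position in skate: pos 0: s→y (+6), pos 1: k→p (+5), pos 2: a→g (+6), pos 3: t→y (+5) — repeating every 2. A repeating key of period 2 is used — shifts +6, +5 over and over.
On forum: f+6=l, o+5=t, r+6=x, u+5=z, m+6=s.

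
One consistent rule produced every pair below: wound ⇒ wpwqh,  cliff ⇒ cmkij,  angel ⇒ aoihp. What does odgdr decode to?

In wound: w→w is +0, o→p is +1, u→w is +2, n→q is +3 — the shift increases by 1 each position. Each letter shifts forward by its position index (0, 1, 2, …) — the shift grows by one for each successive letter.
Decoding odgdr: o−0=o, d−1=c, g−2=e, d−3=a, r−4=n.

ocean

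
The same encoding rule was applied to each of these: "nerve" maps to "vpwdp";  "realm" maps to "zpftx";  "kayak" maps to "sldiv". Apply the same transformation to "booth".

Shifts by position in nerve: pos 0: n→v (+8), pos 1: e→p (+11), pos 2: r→w (+5), pos 3: v→d (+8), pos 4: e→p (+11) — repeating every 3. The shifts repeat in a cycle of length 3: positions 0,1,… shift by +8, +11, +5, then the pattern repeats.
For booth: b+8=j, o+11=z, o+5=t, t+8=b, h+11=s.

jztbs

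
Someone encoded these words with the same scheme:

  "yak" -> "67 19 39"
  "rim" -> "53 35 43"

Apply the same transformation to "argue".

Each letter becomes 2×(its alphabet position, a=1..z=26) + 17.
For argue: a=1→19, r=18→53, g=7→31, u=21→59, e=5→27.

19 53 31 59 27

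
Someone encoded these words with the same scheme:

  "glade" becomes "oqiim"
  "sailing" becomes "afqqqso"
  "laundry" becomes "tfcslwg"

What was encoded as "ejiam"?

weave

Shifts by position in glade: pos 0: g→o (+8), pos 1: l→q (+5), pos 2: a→i (+8), pos 3: d→i (+5) — repeating every 2. It's a Vigenère-style cipher with numeric key [8,5]: position i shifts by key[i mod 2].
Decoding ejiam: e−8=w, j−5=e, i−8=a, a−5=v, m−8=e.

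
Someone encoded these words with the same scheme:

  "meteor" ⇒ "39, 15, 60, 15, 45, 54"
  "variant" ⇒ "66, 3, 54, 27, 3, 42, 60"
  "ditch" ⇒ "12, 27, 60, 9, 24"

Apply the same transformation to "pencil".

m(#13)→39 and e(#5)→15: differences scale by 3, so n = 3·pos + 0. The formula is n = 3×(alphabet index, a=1).
For pencil: p=16→48, e=5→15, n=14→42, c=3→9, i=9→27, l=12→36.

48, 15, 42, 9, 27, 36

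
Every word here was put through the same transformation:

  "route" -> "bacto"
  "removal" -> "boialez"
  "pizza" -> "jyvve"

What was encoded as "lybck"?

r(17)→b(1) and o(14)→a(0) fit y≡9x+4 (mod 26); the inverse of 9 mod 26 is 3. This is an affine cipher: with a=0,…,z=25, each position x becomes (9x+4) mod 26.
Reversing it on lybck: l(11)→3·(11−4)≡21=v; y(24)→3·(24−4)≡8=i; b(1)→3·(1−4)≡17=r; c(2)→3·(2−4)≡20=u; k(10)→3·(10−4)≡18=s (all mod 26).

virus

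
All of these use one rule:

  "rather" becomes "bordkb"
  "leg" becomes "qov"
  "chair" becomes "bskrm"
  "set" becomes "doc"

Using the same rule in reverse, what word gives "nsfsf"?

The output letters match the input read backwards, each shifted +10: rather reversed is rehtar. Read the word backwards and shift each letter +10.
Reversing it on nsfsf: shift back: n−10=d, s−10=i, f−10=v, s−10=i, f−10=v → diviv; then reverse → vivid.

vivid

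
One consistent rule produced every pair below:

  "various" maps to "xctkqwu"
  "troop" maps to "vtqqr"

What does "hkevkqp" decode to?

fiction

Compare letters: v→x is +2, a→c is +2, r→t is +2 — a constant shift. Every letter moves 2 places later in the alphabet, wrapping around z→a.
Decoding hkevkqp: h−2=f, k−2=i, e−2=c, v−2=t, k−2=i, q−2=o, p−2=n.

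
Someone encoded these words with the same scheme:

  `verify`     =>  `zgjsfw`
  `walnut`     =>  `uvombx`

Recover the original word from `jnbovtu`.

Two steps: reverse the string, then apply a Caesar shift of +1.
Decoding jnbovtu: shift back: j−1=i, n−1=m, b−1=a, o−1=n, v−1=u, t−1=s, u−1=t → imanust; then reverse → tsunami.

tsunami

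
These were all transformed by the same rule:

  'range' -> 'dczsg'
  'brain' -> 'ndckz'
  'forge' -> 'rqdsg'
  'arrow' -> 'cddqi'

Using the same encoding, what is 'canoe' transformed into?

The shift depends on letter class: consonant r→d is +12, but vowel a→c is +2. Vowels shift forward by 2 and consonants shift forward by 12.
For canoe: c(cons)+12=o, a(vowel)+2=c, n(cons)+12=z, o(vowel)+2=q, e(vowel)+2=g.

oczqg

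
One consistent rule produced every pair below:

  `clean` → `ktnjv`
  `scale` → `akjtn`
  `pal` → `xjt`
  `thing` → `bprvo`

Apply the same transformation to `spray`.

axzjg

The rule splits by letter class: vowels +9, consonants +8.
Applying it to spray: s(cons)+8=a, p(cons)+8=x, r(cons)+8=z, a(vowel)+9=j, y(cons)+8=g.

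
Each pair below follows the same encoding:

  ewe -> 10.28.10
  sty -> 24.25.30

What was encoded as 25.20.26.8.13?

The number is (letter's place in the alphabet, a=1) + 5.
Undoing it on 25.20.26.8.13: 25→(25−5)÷1=20=t, 20→(20−5)÷1=15=o, 26→(26−5)÷1=21=u, 8→(8−5)÷1=3=c, 13→(13−5)÷1=8=h.

touch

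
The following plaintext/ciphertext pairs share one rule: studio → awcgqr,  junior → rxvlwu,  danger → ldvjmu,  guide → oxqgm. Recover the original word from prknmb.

hockey

It's a Vigenère-style cipher with numeric key [8,3]: position i shifts by key[i mod 2].
Reversing it on prknmb: p−8=h, r−3=o, k−8=c, n−3=k, m−8=e, b−3=y.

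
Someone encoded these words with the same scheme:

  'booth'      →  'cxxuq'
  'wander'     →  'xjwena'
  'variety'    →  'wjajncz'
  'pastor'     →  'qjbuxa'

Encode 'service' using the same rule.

tnawrlf

The shifts repeat in a cycle of length 3: positions 0,1,… shift by +1, +9, +9, then the pattern repeats.
Applying it to service: s+1=t, e+9=n, r+9=a, v+1=w, i+9=r, c+9=l, e+1=f.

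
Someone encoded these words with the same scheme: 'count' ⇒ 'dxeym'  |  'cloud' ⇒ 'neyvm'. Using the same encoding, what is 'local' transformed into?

Read the word backwards and shift each letter +10.
For local: reverse → lacol; then shift: l+10=v, a+10=k, c+10=m, o+10=y, l+10=v.

vkmyv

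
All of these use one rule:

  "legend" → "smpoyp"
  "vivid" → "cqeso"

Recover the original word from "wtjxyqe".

planner

Letter i (0-indexed) is shifted by i+7, so successive shifts are 7, 8, 9, ….
Undoing it on wtjxyqe: w−7=p, t−8=l, j−9=a, x−10=n, y−11=n, q−12=e, e−13=r.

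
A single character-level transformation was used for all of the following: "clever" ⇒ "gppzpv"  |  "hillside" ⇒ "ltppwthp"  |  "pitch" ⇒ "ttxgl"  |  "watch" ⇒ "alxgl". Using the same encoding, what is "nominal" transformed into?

rzqtrlp

The shift depends on letter class: consonant c→g is +4, but vowel e→p is +11. Vowels shift forward by 11 and consonants shift forward by 4.
Applying it to nominal: n(cons)+4=r, o(vowel)+11=z, m(cons)+4=q, i(vowel)+11=t, n(cons)+4=r, a(vowel)+11=l, l(cons)+4=p.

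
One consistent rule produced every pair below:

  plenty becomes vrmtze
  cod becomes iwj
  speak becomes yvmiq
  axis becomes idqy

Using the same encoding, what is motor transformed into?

The shift depends on letter class: consonant p→v is +6, but vowel e→m is +8. The rule splits by letter class: vowels +8, consonants +6.
On motor: m(cons)+6=s, o(vowel)+8=w, t(cons)+6=z, o(vowel)+8=w, r(cons)+6=x.

swzwx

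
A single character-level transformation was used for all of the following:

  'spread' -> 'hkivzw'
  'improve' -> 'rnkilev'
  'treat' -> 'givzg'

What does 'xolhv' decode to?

Each pair mirrors across the alphabet (s↔h, p↔k, r↔i): positions sum to 25. Each letter is replaced by its mirror in the alphabet: a↔z, b↔y, c↔x, and so on (the Atbash cipher).
Undoing it on xolhv: x↔c, o↔l, l↔o, h↔s, v↔e.

close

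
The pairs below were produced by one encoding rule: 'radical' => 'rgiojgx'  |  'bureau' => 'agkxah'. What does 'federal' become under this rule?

The output letters match the input read backwards, each shifted +6: radical reversed is lacidar. Two steps: reverse the string, then apply a Caesar shift of +6.
On federal: reverse → laredef; then shift: l+6=r, a+6=g, r+6=x, e+6=k, d+6=j, e+6=k, f+6=l.

rgxkjkl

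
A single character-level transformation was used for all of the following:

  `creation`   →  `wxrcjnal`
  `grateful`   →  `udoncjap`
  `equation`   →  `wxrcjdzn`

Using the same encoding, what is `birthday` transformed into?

The output letters match the input read backwards, each shifted +9: creation reversed is noitaerc. Two steps: reverse the string, then apply a Caesar shift of +9.
Applying it to birthday: reverse → yadhtrib; then shift: y+9=h, a+9=j, d+9=m, h+9=q, t+9=c, r+9=a, i+9=r, b+9=k.

hjmqcark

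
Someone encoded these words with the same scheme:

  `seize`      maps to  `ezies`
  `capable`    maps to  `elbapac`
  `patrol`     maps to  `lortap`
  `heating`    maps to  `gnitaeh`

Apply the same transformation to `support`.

troppus

The word is simply reversed.
On support: reverse → troppus.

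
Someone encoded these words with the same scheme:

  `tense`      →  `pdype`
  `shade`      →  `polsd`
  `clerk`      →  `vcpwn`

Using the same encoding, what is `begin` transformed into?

ytrpm

Read the word backwards and shift each letter +11.
On begin: reverse → nigeb; then shift: n+11=y, i+11=t, g+11=r, e+11=p, b+11=m.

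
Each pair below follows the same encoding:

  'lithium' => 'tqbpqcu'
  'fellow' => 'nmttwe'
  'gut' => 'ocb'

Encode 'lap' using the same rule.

tix

Compare letters: l→t is +8, i→q is +8, t→b is +8 — a constant shift. This is a Caesar cipher with shift 8.
Applying it to lap: l+8=t, a+8=i, p+8=x.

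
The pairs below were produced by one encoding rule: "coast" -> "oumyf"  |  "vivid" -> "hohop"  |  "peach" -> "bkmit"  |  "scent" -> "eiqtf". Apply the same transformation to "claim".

A repeating key of period 2 is used — shifts +12, +6 over and over.
On claim: c+12=o, l+6=r, a+12=m, i+6=o, m+12=y.

ormoy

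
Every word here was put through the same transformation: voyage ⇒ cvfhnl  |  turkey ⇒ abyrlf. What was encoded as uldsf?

newly

Compare letters: v→c is +7, o→v is +7, y→f is +7 — a constant shift. Every letter moves 7 places later in the alphabet, wrapping around z→a.
Undoing it on uldsf: u−7=n, l−7=e, d−7=w, s−7=l, f−7=y.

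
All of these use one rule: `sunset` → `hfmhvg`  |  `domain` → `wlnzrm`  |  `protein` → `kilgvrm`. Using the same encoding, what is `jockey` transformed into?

qlxpvb

Letters are reflected about the middle of the alphabet (position → 25−position): Atbash.
For jockey: j↔q, o↔l, c↔x, k↔p, e↔v, y↔b.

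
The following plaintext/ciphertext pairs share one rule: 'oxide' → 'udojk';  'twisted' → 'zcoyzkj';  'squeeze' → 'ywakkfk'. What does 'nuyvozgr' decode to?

hospital

Compare letters: o→u is +6, x→d is +6, i→o is +6 — a constant shift. It's a constant shift of +6 (ROT6).
Undoing it on nuyvozgr: n−6=h, u−6=o, y−6=s, v−6=p, o−6=i, z−6=t, g−6=a, r−6=l.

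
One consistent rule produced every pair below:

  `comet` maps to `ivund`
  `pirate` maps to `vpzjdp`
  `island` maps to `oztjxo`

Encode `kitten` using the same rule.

In comet: c→i is +6, o→v is +7, m→u is +8, e→n is +9 — the shift increases by 1 each position. Letter i (0-indexed) is shifted by i+6, so successive shifts are 6, 7, 8, ….
On kitten: k+6=q, i+7=p, t+8=b, t+9=c, e+10=o, n+11=y.

qpbcoy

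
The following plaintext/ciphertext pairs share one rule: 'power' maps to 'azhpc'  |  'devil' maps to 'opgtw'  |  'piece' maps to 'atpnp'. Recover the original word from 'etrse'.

Compare letters: p→a is +11, o→z is +11, w→h is +11 — a constant shift. Every letter moves 11 places later in the alphabet, wrapping around z→a.
Undoing it on etrse: e−11=t, t−11=i, r−11=g, s−11=h, e−11=t.

tight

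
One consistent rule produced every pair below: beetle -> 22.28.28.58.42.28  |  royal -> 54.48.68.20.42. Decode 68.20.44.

yam

b(#2)→22 and e(#5)→28: differences scale by 2, so n = 2·pos + 18. Each letter becomes 2×(its alphabet position, a=1..z=26) + 18.
Reversing it on 68.20.44: 68→(68−18)÷2=25=y, 20→(20−18)÷2=1=a, 44→(44−18)÷2=13=m.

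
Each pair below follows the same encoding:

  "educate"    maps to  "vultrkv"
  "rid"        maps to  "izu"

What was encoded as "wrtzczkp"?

facility

Compare letters: e→v is +17, d→u is +17, u→l is +17 — a constant shift. It's a constant shift of +17 (ROT17).
Undoing it on wrtzczkp: w−17=f, r−17=a, t−17=c, z−17=i, c−17=l, z−17=i, k−17=t, p−17=y.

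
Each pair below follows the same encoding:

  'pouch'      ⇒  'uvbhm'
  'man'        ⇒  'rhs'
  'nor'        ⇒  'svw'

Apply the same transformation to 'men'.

The shift depends on letter class: consonant p→u is +5, but vowel o→v is +7. Vowels shift forward by 7 and consonants shift forward by 5.
For men: m(cons)+5=r, e(vowel)+7=l, n(cons)+5=s.

rls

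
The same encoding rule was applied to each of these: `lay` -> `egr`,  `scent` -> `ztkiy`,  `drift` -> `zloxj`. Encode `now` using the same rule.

cut

The output letters match the input read backwards, each shifted +6: lay reversed is yal. Read the word backwards and shift each letter +6.
On now: reverse → won; then shift: w+6=c, o+6=u, n+6=t.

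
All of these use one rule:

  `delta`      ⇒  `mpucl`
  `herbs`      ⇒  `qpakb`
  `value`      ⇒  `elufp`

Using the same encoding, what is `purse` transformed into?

The shift depends on letter class: consonant d→m is +9, but vowel e→p is +11. Two shifts are in play — +11 for a/e/i/o/u, +9 for every other letter.
For purse: p(cons)+9=y, u(vowel)+11=f, r(cons)+9=a, s(cons)+9=b, e(vowel)+11=p.

yfabp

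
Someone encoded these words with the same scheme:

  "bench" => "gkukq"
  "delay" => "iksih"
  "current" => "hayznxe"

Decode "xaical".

suburb

Each letter shifts forward by (position + 5), i.e. 5, 6, 7, … — the shift grows by one for each successive letter.
Undoing it on xaical: x−5=s, a−6=u, i−7=b, c−8=u, a−9=r, l−10=b.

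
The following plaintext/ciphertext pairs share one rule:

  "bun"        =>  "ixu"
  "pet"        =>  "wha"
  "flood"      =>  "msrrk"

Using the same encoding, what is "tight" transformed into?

The shift depends on letter class: consonant b→i is +7, but vowel u→x is +3. The rule splits by letter class: vowels +3, consonants +7.
On tight: t(cons)+7=a, i(vowel)+3=l, g(cons)+7=n, h(cons)+7=o, t(cons)+7=a.

alnoa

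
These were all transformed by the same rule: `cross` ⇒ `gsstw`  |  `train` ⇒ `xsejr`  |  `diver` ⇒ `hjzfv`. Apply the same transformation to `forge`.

Shifts by position in cross: pos 0: c→g (+4), pos 1: r→s (+1), pos 2: o→s (+4), pos 3: s→t (+1) — repeating every 2. The shifts repeat in a cycle of length 2: positions 0,1,… shift by +4, +1, then the pattern repeats.
On forge: f+4=j, o+1=p, r+4=v, g+1=h, e+4=i.

jpvhi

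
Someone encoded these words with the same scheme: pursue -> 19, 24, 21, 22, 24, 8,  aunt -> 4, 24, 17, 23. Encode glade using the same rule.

10, 15, 4, 7, 8

Letters become their 1-based position plus 3 (so a→4, b→5, …).
On glade: g=7→10, l=12→15, a=1→4, d=4→7, e=5→8.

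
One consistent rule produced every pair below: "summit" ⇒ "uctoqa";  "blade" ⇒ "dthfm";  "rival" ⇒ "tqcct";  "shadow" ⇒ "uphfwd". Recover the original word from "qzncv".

Shifts by position in summit: pos 0: s→u (+2), pos 1: u→c (+8), pos 2: m→t (+7), pos 3: m→o (+2), pos 4: i→q (+8), pos 5: t→a (+7) — repeating every 3. It's a Vigenère-style cipher with numeric key [2,8,7]: position i shifts by key[i mod 3].
Decoding qzncv: q−2=o, z−8=r, n−7=g, c−2=a, v−8=n.

organ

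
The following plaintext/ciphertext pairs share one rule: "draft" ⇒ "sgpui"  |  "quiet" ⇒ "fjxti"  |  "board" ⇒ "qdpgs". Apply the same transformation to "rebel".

Compare letters: d→s is +15, r→g is +15, a→p is +15 — a constant shift. Every letter moves 15 places later in the alphabet, wrapping around z→a.
On rebel: r+15=g, e+15=t, b+15=q, e+15=t, l+15=a.

gtqta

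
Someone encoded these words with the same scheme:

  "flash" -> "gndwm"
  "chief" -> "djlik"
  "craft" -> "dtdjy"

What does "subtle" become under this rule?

In flash: f→g is +1, l→n is +2, a→d is +3, s→w is +4 — the shift increases by 1 each position. Letter i (0-indexed) is shifted by i+1, so successive shifts are 1, 2, 3, ….
Applying it to subtle: s+1=t, u+2=w, b+3=e, t+4=x, l+5=q, e+6=k.

twexqk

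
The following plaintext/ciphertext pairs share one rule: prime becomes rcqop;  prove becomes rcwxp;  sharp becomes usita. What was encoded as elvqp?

canoe

Shifts by position in prime: pos 0: p→r (+2), pos 1: r→c (+11), pos 2: i→q (+8), pos 3: m→o (+2), pos 4: e→p (+11) — repeating every 3. A repeating key of period 3 is used — shifts +2, +11, +8 over and over.
Decoding elvqp: e−2=c, l−11=a, v−8=n, q−2=o, p−11=e.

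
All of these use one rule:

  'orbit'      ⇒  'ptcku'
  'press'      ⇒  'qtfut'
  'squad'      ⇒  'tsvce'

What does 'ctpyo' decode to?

It's a Vigenère-style cipher with numeric key [1,2]: position i shifts by key[i mod 2].
Decoding ctpyo: c−1=b, t−2=r, p−1=o, y−2=w, o−1=n.

brown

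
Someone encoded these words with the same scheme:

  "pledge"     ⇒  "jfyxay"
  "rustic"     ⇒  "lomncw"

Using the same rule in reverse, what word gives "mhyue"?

sneak

Compare letters: p→j is +20, l→f is +20, e→y is +20 — a constant shift. It's a constant shift of +20 (ROT20).
Decoding mhyue: m−20=s, h−20=n, y−20=e, u−20=a, e−20=k.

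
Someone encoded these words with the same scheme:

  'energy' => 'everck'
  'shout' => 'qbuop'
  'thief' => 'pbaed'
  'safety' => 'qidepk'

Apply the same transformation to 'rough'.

Treating letters as 0–25, the rule is x ↦ 25x + 8 (mod 26).
On rough: r(17)→25·17+8≡17=r; o(14)→25·14+8≡20=u; u(20)→25·20+8≡14=o; g(6)→25·6+8≡2=c; h(7)→25·7+8≡1=b (all mod 26).

ruocb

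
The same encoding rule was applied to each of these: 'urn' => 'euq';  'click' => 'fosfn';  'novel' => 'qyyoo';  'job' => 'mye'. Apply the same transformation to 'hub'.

kee

The shift depends on letter class: consonant r→u is +3, but vowel u→e is +10. The rule splits by letter class: vowels +10, consonants +3.
On hub: h(cons)+3=k, u(vowel)+10=e, b(cons)+3=e.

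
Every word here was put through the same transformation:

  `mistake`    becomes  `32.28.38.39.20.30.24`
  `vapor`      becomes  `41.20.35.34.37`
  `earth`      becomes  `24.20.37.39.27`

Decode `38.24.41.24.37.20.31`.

several

Each letter is replaced by its alphabet position (a=1..z=26) + 19.
Reversing it on 38.24.41.24.37.20.31: 38→(38−19)÷1=19=s, 24→(24−19)÷1=5=e, 41→(41−19)÷1=22=v, 24→(24−19)÷1=5=e, 37→(37−19)÷1=18=r, 20→(20−19)÷1=1=a, 31→(31−19)÷1=12=l.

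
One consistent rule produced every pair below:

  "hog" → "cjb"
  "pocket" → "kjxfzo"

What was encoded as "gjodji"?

lotion

This is a Caesar cipher with shift 21.
Decoding gjodji: g−21=l, j−21=o, o−21=t, d−21=i, j−21=o, i−21=n.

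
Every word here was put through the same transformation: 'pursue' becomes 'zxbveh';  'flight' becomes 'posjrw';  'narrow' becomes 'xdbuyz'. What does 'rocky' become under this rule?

brmni

A repeating key of period 2 is used — shifts +10, +3 over and over.
For rocky: r+10=b, o+3=r, c+10=m, k+3=n, y+10=i.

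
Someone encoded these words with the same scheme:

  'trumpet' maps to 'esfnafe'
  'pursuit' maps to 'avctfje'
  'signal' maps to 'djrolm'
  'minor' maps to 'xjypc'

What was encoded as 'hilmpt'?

Shifts by position in trumpet: pos 0: t→e (+11), pos 1: r→s (+1), pos 2: u→f (+11), pos 3: m→n (+1) — repeating every 2. The shifts repeat in a cycle of length 2: positions 0,1,… shift by +11, +1, then the pattern repeats.
Undoing it on hilmpt: h−11=w, i−1=h, l−11=a, m−1=l, p−11=e, t−1=s.

whales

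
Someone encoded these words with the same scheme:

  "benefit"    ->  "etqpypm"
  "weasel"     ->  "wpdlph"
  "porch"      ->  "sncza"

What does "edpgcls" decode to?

harvest

The output letters match the input read backwards, each shifted +11: benefit reversed is tifeneb. The word is reversed, then every letter is shifted forward by 11.
Decoding edpgcls: shift back: e−11=t, d−11=s, p−11=e, g−11=v, c−11=r, l−11=a, s−11=h → tsevrah; then reverse → harvest.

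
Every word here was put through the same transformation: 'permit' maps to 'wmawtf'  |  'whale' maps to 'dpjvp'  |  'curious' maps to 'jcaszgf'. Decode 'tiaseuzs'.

maritime

In permit: p→w is +7, e→m is +8, r→a is +9, m→w is +10 — the shift increases by 1 each position. Each letter shifts forward by (position + 7), i.e. 7, 8, 9, … — the shift grows by one for each successive letter.
Undoing it on tiaseuzs: t−7=m, i−8=a, a−9=r, s−10=i, e−11=t, u−12=i, z−13=m, s−14=e.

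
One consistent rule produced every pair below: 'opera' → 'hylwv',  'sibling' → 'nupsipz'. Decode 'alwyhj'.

The output letters match the input read backwards, each shifted +7: opera reversed is arepo. Two steps: reverse the string, then apply a Caesar shift of +7.
Reversing it on alwyhj: shift back: a−7=t, l−7=e, w−7=p, y−7=r, h−7=a, j−7=c → teprac; then reverse → carpet.

carpet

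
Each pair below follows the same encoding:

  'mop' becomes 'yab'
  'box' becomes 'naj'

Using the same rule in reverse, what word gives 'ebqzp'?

Compare letters: m→y is +12, o→a is +12, p→b is +12 — a constant shift. Each letter is shifted forward by 12 in the alphabet (a Caesar shift of +12).
Undoing it on ebqzp: e−12=s, b−12=p, q−12=e, z−12=n, p−12=d.

spend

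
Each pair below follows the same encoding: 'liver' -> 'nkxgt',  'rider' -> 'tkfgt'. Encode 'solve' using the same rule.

Compare letters: l→n is +2, i→k is +2, v→x is +2 — a constant shift. Every letter moves 2 places later in the alphabet, wrapping around z→a.
For solve: s+2=u, o+2=q, l+2=n, v+2=x, e+2=g.

uqnxg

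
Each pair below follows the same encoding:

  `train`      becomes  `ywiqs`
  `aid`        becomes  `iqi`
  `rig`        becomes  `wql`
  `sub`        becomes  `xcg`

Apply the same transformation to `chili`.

The shift depends on letter class: consonant t→y is +5, but vowel a→i is +8. Vowels shift forward by 8 and consonants shift forward by 5.
For chili: c(cons)+5=h, h(cons)+5=m, i(vowel)+8=q, l(cons)+5=q, i(vowel)+8=q.

hmqqq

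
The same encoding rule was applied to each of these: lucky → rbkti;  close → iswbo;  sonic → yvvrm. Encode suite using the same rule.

Letter i (0-indexed) is shifted by i+6, so successive shifts are 6, 7, 8, ….
On suite: s+6=y, u+7=b, i+8=q, t+9=c, e+10=o.

ybqco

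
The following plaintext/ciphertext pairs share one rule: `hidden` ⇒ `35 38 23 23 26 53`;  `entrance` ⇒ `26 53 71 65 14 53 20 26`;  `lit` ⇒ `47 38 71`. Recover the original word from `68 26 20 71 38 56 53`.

h(#8)→35 and i(#9)→38: differences scale by 3, so n = 3·pos + 11. With a=1..z=26, the number is 3·pos + 11.
Reversing it on 68 26 20 71 38 56 53: 68→(68−11)÷3=19=s, 26→(26−11)÷3=5=e, 20→(20−11)÷3=3=c, 71→(71−11)÷3=20=t, 38→(38−11)÷3=9=i, 56→(56−11)÷3=15=o, 53→(53−11)÷3=14=n.

section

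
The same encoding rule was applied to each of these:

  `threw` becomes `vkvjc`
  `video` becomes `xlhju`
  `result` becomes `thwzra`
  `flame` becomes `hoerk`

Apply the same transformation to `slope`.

In threw: t→v is +2, h→k is +3, r→v is +4, e→j is +5 — the shift increases by 1 each position. The shift increases by 1 at each position, starting from +2: 2, 3, 4, ….
On slope: s+2=u, l+3=o, o+4=s, p+5=u, e+6=k.

uosuk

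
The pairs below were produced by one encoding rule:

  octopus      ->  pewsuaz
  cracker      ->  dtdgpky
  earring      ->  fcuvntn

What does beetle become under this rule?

In octopus: o→p is +1, c→e is +2, t→w is +3, o→s is +4 — the shift increases by 1 each position. Each letter shifts forward by (position + 1), i.e. 1, 2, 3, … — the shift grows by one for each successive letter.
On beetle: b+1=c, e+2=g, e+3=h, t+4=x, l+5=q, e+6=k.

cghxqk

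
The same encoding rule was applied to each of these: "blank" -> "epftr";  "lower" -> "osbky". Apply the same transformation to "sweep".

In blank: b→e is +3, l→p is +4, a→f is +5, n→t is +6 — the shift increases by 1 each position. Letter i (0-indexed) is shifted by i+3, so successive shifts are 3, 4, 5, ….
For sweep: s+3=v, w+4=a, e+5=j, e+6=k, p+7=w.

vajkw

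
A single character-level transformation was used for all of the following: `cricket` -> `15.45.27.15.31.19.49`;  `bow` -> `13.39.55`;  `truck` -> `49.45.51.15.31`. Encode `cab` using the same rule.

c(#3)→15 and r(#18)→45: differences scale by 2, so n = 2·pos + 9. The formula is n = 2×(alphabet index, a=1) + 9.
For cab: c=3→15, a=1→11, b=2→13.

15.11.13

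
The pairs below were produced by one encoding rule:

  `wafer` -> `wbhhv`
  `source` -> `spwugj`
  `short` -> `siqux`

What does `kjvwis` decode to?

In wafer: w→w is +0, a→b is +1, f→h is +2, e→h is +3 — the shift increases by 1 each position. The shift increases by 1 at each position, starting from +0: 0, 1, 2, ….
Undoing it on kjvwis: k−0=k, j−1=i, v−2=t, w−3=t, i−4=e, s−5=n.

kitten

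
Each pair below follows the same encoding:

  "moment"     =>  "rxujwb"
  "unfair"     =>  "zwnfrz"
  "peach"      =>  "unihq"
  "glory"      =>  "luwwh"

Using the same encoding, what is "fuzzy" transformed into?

Shifts by position in moment: pos 0: m→r (+5), pos 1: o→x (+9), pos 2: m→u (+8), pos 3: e→j (+5), pos 4: n→w (+9), pos 5: t→b (+8) — repeating every 3. A repeating key of period 3 is used — shifts +5, +9, +8 over and over.
On fuzzy: f+5=k, u+9=d, z+8=h, z+5=e, y+9=h.

kdheh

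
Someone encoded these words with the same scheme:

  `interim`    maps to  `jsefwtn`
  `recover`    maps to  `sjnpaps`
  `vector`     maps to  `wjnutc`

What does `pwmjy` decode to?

orbit

Shifts by position in interim: pos 0: i→j (+1), pos 1: n→s (+5), pos 2: t→e (+11), pos 3: e→f (+1), pos 4: r→w (+5), pos 5: i→t (+11) — repeating every 3. A repeating key of period 3 is used — shifts +1, +5, +11 over and over.
Undoing it on pwmjy: p−1=o, w−5=r, m−11=b, j−1=i, y−5=t.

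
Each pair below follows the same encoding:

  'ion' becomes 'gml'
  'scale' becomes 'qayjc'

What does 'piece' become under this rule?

ngcac

It's a constant shift of +24 (ROT24).
On piece: p+24=n, i+24=g, e+24=c, c+24=a, e+24=c.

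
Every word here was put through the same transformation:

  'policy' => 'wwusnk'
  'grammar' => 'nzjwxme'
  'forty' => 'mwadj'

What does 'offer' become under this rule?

In policy: p→w is +7, o→w is +8, l→u is +9, i→s is +10 — the shift increases by 1 each position. Letter i (0-indexed) is shifted by i+7, so successive shifts are 7, 8, 9, ….
Applying it to offer: o+7=v, f+8=n, f+9=o, e+10=o, r+11=c.

vnooc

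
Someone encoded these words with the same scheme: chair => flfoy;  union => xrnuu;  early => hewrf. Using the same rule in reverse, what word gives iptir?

In chair: c→f is +3, h→l is +4, a→f is +5, i→o is +6 — the shift increases by 1 each position. The shift increases by 1 at each position, starting from +3: 3, 4, 5, ….
Reversing it on iptir: i−3=f, p−4=l, t−5=o, i−6=c, r−7=k.

flock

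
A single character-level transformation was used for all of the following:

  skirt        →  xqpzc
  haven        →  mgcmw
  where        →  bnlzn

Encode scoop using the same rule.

xivwy

In skirt: s→x is +5, k→q is +6, i→p is +7, r→z is +8 — the shift increases by 1 each position. Letter i (0-indexed) is shifted by i+5, so successive shifts are 5, 6, 7, ….
On scoop: s+5=x, c+6=i, o+7=v, o+8=w, p+9=y.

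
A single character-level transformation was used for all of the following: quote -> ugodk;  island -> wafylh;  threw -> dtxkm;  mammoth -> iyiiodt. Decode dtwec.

thick

Treating letters as 0–25, the rule is x ↦ 3x + 24 (mod 26).
Reversing it on dtwec: d(3)→9·(3−24)≡19=t; t(19)→9·(19−24)≡7=h; w(22)→9·(22−24)≡8=i; e(4)→9·(4−24)≡2=c; c(2)→9·(2−24)≡10=k (all mod 26).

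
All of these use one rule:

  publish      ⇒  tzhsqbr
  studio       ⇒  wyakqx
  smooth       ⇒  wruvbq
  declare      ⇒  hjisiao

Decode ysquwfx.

unknown

Each letter shifts forward by (position + 4), i.e. 4, 5, 6, … — the shift grows by one for each successive letter.
Decoding ysquwfx: y−4=u, s−5=n, q−6=k, u−7=n, w−8=o, f−9=w, x−10=n.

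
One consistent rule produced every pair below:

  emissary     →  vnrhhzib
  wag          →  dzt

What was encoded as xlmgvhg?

Each pair mirrors across the alphabet (e↔v, m↔n, i↔r): positions sum to 25. This is the alphabet-reversal cipher (Atbash): a becomes z, b becomes y, etc.
Decoding xlmgvhg: x↔c, l↔o, m↔n, g↔t, v↔e, h↔s, g↔t.

contest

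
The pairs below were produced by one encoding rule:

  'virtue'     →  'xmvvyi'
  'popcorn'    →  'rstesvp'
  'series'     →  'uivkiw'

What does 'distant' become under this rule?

Shifts by position in virtue: pos 0: v→x (+2), pos 1: i→m (+4), pos 2: r→v (+4), pos 3: t→v (+2), pos 4: u→y (+4), pos 5: e→i (+4) — repeating every 3. A repeating key of period 3 is used — shifts +2, +4, +4 over and over.
On distant: d+2=f, i+4=m, s+4=w, t+2=v, a+4=e, n+4=r, t+2=v.

fmwverv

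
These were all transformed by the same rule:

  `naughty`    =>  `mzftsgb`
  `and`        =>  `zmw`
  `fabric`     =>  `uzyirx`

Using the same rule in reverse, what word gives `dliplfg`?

workout

Each pair mirrors across the alphabet (n↔m, a↔z, u↔f): positions sum to 25. Each letter is replaced by its mirror in the alphabet: a↔z, b↔y, c↔x, and so on (the Atbash cipher).
Reversing it on dliplfg: d↔w, l↔o, i↔r, p↔k, l↔o, f↔u, g↔t.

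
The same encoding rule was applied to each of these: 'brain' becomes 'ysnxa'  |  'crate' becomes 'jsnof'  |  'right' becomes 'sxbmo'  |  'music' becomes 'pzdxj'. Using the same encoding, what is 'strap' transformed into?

dosnw

This is an affine cipher: with a=0,…,z=25, each position x becomes (11x+13) mod 26.
For strap: s(18)→11·18+13≡3=d; t(19)→11·19+13≡14=o; r(17)→11·17+13≡18=s; a(0)→11·0+13≡13=n; p(15)→11·15+13≡22=w (all mod 26).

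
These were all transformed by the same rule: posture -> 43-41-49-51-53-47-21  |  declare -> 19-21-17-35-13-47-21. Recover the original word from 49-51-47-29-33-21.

With a=1..z=26, the number is 2·pos + 11.
Reversing it on 49-51-47-29-33-21: 49→(49−11)÷2=19=s, 51→(51−11)÷2=20=t, 47→(47−11)÷2=18=r, 29→(29−11)÷2=9=i, 33→(33−11)÷2=11=k, 21→(21−11)÷2=5=e.

strike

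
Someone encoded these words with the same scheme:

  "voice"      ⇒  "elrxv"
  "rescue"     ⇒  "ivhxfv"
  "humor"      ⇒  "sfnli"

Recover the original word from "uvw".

Each letter is replaced by its mirror in the alphabet: a↔z, b↔y, c↔x, and so on (the Atbash cipher).
Undoing it on uvw: u↔f, v↔e, w↔d.

fed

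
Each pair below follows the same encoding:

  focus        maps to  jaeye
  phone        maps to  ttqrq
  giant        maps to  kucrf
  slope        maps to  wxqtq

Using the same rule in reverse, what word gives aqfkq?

Shifts by position in focus: pos 0: f→j (+4), pos 1: o→a (+12), pos 2: c→e (+2), pos 3: u→y (+4), pos 4: s→e (+12) — repeating every 3. It's a Vigenère-style cipher with numeric key [4,12,2]: position i shifts by key[i mod 3].
Reversing it on aqfkq: a−4=w, q−12=e, f−2=d, k−4=g, q−12=e.

wedge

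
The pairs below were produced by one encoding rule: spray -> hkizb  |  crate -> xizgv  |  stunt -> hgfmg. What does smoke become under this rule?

Each pair mirrors across the alphabet (s↔h, p↔k, r↔i): positions sum to 25. Each letter is replaced by its mirror in the alphabet: a↔z, b↔y, c↔x, and so on (the Atbash cipher).
For smoke: s↔h, m↔n, o↔l, k↔p, e↔v.

hnlpv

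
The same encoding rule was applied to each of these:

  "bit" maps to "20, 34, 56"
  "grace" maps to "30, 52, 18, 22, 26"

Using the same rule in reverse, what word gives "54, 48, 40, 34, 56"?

split

With a=1..z=26, the number is 2·pos + 16.
Undoing it on 54, 48, 40, 34, 56: 54→(54−16)÷2=19=s, 48→(48−16)÷2=16=p, 40→(40−16)÷2=12=l, 34→(34−16)÷2=9=i, 56→(56−16)÷2=20=t.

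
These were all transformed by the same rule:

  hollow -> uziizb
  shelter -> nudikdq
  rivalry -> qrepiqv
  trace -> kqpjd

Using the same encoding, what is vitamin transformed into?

erkpfrc

h(7)→u(20) and o(14)→z(25) fit y≡23x+15 (mod 26); the inverse of 23 mod 26 is 17. Treating letters as 0–25, the rule is x ↦ 23x + 15 (mod 26).
Applying it to vitamin: v(21)→23·21+15≡4=e; i(8)→23·8+15≡17=r; t(19)→23·19+15≡10=k; a(0)→23·0+15≡15=p; m(12)→23·12+15≡5=f; i(8)→23·8+15≡17=r; n(13)→23·13+15≡2=c (all mod 26).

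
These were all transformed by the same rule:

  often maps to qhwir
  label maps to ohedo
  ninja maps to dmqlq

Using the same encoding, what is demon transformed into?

qrphg

Two steps: reverse the string, then apply a Caesar shift of +3.
On demon: reverse → nomed; then shift: n+3=q, o+3=r, m+3=p, e+3=h, d+3=g.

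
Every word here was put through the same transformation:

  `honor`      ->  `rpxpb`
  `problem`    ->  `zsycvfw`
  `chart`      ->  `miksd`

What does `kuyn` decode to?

atom

Shifts by position in honor: pos 0: h→r (+10), pos 1: o→p (+1), pos 2: n→x (+10), pos 3: o→p (+1) — repeating every 2. It's a Vigenère-style cipher with numeric key [10,1]: position i shifts by key[i mod 2].
Reversing it on kuyn: k−10=a, u−1=t, y−10=o, n−1=m.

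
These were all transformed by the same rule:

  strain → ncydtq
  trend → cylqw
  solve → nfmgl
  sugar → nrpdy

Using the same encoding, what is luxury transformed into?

s(18)→n(13) and t(19)→c(2) fit y≡15x+3 (mod 26); the inverse of 15 mod 26 is 7. Treating letters as 0–25, the rule is x ↦ 15x + 3 (mod 26).
On luxury: l(11)→15·11+3≡12=m; u(20)→15·20+3≡17=r; x(23)→15·23+3≡10=k; u(20)→15·20+3≡17=r; r(17)→15·17+3≡24=y; y(24)→15·24+3≡25=z (all mod 26).

mrkryz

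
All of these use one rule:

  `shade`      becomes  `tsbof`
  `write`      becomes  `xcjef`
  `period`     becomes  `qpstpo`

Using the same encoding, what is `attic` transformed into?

beutd

Shifts by position in shade: pos 0: s→t (+1), pos 1: h→s (+11), pos 2: a→b (+1), pos 3: d→o (+11) — repeating every 2. It's a Vigenère-style cipher with numeric key [1,11]: position i shifts by key[i mod 2].
For attic: a+1=b, t+11=e, t+1=u, i+11=t, c+1=d.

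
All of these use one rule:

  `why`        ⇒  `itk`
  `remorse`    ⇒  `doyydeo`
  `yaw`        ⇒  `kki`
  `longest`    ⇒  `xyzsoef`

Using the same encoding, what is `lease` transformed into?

The shift depends on letter class: consonant w→i is +12, but vowel e→o is +10. Two shifts are in play — +10 for a/e/i/o/u, +12 for every other letter.
On lease: l(cons)+12=x, e(vowel)+10=o, a(vowel)+10=k, s(cons)+12=e, e(vowel)+10=o.

xokeo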